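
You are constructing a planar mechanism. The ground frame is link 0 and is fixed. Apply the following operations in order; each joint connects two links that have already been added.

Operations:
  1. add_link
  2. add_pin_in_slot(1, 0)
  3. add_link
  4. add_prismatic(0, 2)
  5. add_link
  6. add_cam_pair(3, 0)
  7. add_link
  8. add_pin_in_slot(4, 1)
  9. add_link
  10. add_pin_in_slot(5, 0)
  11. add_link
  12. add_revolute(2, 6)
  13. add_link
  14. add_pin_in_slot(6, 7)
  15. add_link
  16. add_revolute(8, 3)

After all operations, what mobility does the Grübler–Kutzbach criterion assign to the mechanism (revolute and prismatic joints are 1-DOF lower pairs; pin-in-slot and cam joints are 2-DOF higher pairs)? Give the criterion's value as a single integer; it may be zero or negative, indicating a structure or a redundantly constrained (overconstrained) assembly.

[1;0;0] (link 0 is ground)
L+ [2;0;0]
PS(1,0)∈J2 [2;0;1]
L+ [3;0;1]
P(0,2)∈J1 [3;1;1]
L+ [4;1;1]
C(3,0)∈J2 [4;1;2]
L+ [5;1;2]
PS(4,1)∈J2 [5;1;3]
L+ [6;1;3]
PS(5,0)∈J2 [6;1;4]
L+ [7;1;4]
R(2,6)∈J1 [7;2;4]
L+ [8;2;4]
PS(6,7)∈J2 [8;2;5]
L+ [9;2;5]
R(8,3)∈J1 [9;3;5]
mobility = 24 − 6 − 5 = 13

M = 13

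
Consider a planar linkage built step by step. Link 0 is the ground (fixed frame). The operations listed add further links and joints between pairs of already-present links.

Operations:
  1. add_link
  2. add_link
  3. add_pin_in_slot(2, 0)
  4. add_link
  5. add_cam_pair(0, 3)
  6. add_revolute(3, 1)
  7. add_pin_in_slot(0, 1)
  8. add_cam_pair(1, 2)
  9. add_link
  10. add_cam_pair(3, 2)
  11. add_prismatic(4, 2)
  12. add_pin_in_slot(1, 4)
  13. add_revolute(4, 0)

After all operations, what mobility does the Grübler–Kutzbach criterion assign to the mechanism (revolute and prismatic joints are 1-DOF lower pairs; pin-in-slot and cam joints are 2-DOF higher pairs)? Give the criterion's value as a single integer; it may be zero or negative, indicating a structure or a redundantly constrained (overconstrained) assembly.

M = 0

[1;0;0] (link 0 is ground)
L+ [2;0;0]
L+ [3;0;0]
PS(2,0)∈J2 [3;0;1]
L+ [4;0;1]
C(0,3)∈J2 [4;0;2]
R(3,1)∈J1 [4;1;2]
PS(0,1)∈J2 [4;1;3]
C(1,2)∈J2 [4;1;4]
L+ [5;1;4]
C(3,2)∈J2 [5;1;5]
P(4,2)∈J1 [5;2;5]
PS(1,4)∈J2 [5;2;6]
R(4,0)∈J1 [5;3;6]
mobility = 12 − 6 − 6 = 0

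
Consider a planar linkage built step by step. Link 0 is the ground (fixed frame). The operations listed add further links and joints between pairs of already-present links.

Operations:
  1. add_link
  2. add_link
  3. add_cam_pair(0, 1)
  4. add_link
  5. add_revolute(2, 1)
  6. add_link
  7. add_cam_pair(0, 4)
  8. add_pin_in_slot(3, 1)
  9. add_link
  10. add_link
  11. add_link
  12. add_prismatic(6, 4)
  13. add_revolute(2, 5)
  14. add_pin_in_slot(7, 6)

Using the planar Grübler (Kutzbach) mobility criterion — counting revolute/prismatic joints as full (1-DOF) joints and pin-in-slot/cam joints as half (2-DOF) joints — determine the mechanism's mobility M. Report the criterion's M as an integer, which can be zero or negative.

M = 11

[1;0;0] (link 0 is ground)
L+ [2;0;0]
L+ [3;0;0]
C(0,1)∈J2 [3;0;1]
L+ [4;0;1]
R(2,1)∈J1 [4;1;1]
L+ [5;1;1]
C(0,4)∈J2 [5;1;2]
PS(3,1)∈J2 [5;1;3]
L+ [6;1;3]
L+ [7;1;3]
L+ [8;1;3]
P(6,4)∈J1 [8;2;3]
R(2,5)∈J1 [8;3;3]
PS(7,6)∈J2 [8;3;4]
mobility = 21 − 6 − 4 = 11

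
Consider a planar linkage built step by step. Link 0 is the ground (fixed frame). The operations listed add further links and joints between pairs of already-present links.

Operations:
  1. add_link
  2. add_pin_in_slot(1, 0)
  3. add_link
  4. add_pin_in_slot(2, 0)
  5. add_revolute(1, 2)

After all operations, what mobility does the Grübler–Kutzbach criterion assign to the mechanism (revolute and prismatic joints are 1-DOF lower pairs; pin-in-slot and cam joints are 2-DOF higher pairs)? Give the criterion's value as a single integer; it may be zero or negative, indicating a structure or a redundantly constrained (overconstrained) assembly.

M = 2

[1;0;0] (link 0 is ground)
L+ [2;0;0]
PS(1,0)∈J2 [2;0;1]
L+ [3;0;1]
PS(2,0)∈J2 [3;0;2]
R(1,2)∈J1 [3;1;2]
mobility = 6 − 2 − 2 = 2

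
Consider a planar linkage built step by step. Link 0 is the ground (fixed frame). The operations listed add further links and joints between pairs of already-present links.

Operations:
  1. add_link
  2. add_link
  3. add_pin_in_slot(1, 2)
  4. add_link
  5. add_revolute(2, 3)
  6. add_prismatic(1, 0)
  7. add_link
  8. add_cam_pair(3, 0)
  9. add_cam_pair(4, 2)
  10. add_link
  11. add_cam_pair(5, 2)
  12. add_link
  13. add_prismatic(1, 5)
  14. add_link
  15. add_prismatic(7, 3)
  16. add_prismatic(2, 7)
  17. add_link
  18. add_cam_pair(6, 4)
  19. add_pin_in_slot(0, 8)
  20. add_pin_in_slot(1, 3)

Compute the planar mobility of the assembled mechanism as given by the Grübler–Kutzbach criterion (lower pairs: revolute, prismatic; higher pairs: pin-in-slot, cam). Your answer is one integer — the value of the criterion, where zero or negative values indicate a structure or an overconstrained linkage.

link 0 = ground. State L|J1|J2 = 1|0|0
+link1  2|0|0
+link2  3|0|0
PS(1,2) f=2→J2  3|0|1
+link3  4|0|1
R(2,3) f=1→J1  4|1|1
P(1,0) f=1→J1  4|2|1
+link4  5|2|1
C(3,0) f=2→J2  5|2|2
C(4,2) f=2→J2  5|2|3
+link5  6|2|3
C(5,2) f=2→J2  6|2|4
+link6  7|2|4
P(1,5) f=1→J1  7|3|4
+link7  8|3|4
P(7,3) f=1→J1  8|4|4
P(2,7) f=1→J1  8|5|4
+link8  9|5|4
C(6,4) f=2→J2  9|5|5
PS(0,8) f=2→J2  9|5|6
PS(1,3) f=2→J2  9|5|7
M = 3(9−1)−2·5−7 = 24−10−7 = 7

M = 7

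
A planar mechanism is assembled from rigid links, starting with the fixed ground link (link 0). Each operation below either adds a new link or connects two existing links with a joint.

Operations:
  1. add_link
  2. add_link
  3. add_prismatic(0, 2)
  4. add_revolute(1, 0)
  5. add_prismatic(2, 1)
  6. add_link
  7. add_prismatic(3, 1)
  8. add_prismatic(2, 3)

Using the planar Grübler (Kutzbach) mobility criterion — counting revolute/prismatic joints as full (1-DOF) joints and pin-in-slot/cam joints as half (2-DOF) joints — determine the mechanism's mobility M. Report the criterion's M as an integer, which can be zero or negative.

L=1 J1=0 J2=0
add link → L=2 J1=0 J2=0
add link → L=3 J1=0 J2=0
P@0,2 dof=1 J1 → L=3 J1=1 J2=0
R@1,0 dof=1 J1 → L=3 J1=2 J2=0
P@2,1 dof=1 J1 → L=3 J1=3 J2=0
add link → L=4 J1=3 J2=0
P@3,1 dof=1 J1 → L=4 J1=4 J2=0
P@2,3 dof=1 J1 → L=4 J1=5 J2=0
M=3(L−1)−2J1−J2=3·3−2·5−0=-1

M = -1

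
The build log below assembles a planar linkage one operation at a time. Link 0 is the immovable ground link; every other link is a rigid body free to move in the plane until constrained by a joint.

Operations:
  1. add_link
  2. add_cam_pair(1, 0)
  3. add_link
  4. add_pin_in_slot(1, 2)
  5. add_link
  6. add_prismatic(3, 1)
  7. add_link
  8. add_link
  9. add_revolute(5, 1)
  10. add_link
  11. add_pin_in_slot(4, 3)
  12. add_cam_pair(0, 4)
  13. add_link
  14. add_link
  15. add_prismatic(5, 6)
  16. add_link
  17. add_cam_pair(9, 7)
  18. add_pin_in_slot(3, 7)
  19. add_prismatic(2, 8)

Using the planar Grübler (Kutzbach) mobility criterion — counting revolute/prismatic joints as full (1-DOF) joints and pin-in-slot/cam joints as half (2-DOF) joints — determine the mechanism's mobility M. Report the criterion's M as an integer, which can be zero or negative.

M = 13

(L,J1,J2)=(1,0,0); link0 fixed
link1: (2,0,0)
C 1-0 [J2]: (2,0,1)
link2: (3,0,1)
PS 1-2 [J2]: (3,0,2)
link3: (4,0,2)
P 3-1 [J1]: (4,1,2)
link4: (5,1,2)
link5: (6,1,2)
R 5-1 [J1]: (6,2,2)
link6: (7,2,2)
PS 4-3 [J2]: (7,2,3)
C 0-4 [J2]: (7,2,4)
link7: (8,2,4)
link8: (9,2,4)
P 5-6 [J1]: (9,3,4)
link9: (10,3,4)
C 9-7 [J2]: (10,3,5)
PS 3-7 [J2]: (10,3,6)
P 2-8 [J1]: (10,4,6)
Grübler: 3·9 − 2·4 − 6 = 13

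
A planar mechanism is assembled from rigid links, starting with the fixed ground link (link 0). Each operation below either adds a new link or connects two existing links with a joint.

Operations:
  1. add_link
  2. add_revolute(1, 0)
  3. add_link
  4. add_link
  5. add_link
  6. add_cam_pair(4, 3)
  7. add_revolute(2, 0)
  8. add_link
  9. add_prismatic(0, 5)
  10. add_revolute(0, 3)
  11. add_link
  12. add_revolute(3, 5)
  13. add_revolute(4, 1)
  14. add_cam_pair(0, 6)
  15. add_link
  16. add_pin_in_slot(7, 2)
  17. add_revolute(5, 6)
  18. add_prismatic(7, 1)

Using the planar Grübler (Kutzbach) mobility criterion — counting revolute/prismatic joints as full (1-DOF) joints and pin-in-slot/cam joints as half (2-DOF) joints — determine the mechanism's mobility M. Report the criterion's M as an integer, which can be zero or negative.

M = 2

(L,J1,J2)=(1,0,0); link0 fixed
link1: (2,0,0)
R 1-0 [J1]: (2,1,0)
link2: (3,1,0)
link3: (4,1,0)
link4: (5,1,0)
C 4-3 [J2]: (5,1,1)
R 2-0 [J1]: (5,2,1)
link5: (6,2,1)
P 0-5 [J1]: (6,3,1)
R 0-3 [J1]: (6,4,1)
link6: (7,4,1)
R 3-5 [J1]: (7,5,1)
R 4-1 [J1]: (7,6,1)
C 0-6 [J2]: (7,6,2)
link7: (8,6,2)
PS 7-2 [J2]: (8,6,3)
R 5-6 [J1]: (8,7,3)
P 7-1 [J1]: (8,8,3)
Grübler: 3·7 − 2·8 − 3 = 2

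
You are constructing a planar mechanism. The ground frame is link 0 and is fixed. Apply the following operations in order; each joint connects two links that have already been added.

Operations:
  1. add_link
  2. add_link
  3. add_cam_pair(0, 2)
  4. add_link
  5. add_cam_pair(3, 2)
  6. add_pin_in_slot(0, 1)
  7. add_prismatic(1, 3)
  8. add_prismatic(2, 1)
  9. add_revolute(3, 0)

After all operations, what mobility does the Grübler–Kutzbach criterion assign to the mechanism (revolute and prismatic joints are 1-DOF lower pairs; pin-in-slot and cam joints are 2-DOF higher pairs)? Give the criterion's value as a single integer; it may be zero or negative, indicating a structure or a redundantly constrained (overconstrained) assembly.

M = 0

[1;0;0] (link 0 is ground)
L+ [2;0;0]
L+ [3;0;0]
C(0,2)∈J2 [3;0;1]
L+ [4;0;1]
C(3,2)∈J2 [4;0;2]
PS(0,1)∈J2 [4;0;3]
P(1,3)∈J1 [4;1;3]
P(2,1)∈J1 [4;2;3]
R(3,0)∈J1 [4;3;3]
mobility = 9 − 6 − 3 = 0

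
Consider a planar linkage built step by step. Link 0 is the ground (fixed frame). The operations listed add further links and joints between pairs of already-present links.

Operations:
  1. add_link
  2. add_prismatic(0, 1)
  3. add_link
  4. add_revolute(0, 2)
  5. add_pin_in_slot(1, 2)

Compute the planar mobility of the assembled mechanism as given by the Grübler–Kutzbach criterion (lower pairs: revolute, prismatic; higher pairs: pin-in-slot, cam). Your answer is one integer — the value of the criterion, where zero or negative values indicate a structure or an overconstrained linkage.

[1;0;0] (link 0 is ground)
L+ [2;0;0]
P(0,1)∈J1 [2;1;0]
L+ [3;1;0]
R(0,2)∈J1 [3;2;0]
PS(1,2)∈J2 [3;2;1]
mobility = 6 − 4 − 1 = 1

M = 1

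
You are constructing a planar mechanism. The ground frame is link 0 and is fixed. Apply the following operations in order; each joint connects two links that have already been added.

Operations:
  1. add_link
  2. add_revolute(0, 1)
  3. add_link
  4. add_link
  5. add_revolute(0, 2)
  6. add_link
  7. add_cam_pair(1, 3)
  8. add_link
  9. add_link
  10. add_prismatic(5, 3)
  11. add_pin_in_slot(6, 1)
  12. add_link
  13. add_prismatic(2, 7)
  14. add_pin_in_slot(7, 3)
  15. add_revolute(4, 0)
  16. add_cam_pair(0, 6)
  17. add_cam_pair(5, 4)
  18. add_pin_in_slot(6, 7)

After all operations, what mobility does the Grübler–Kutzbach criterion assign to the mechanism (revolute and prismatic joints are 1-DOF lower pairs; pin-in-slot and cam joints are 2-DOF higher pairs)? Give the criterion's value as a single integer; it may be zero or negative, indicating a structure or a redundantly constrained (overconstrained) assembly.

M = 5

link 0 = ground. State L|J1|J2 = 1|0|0
+link1  2|0|0
R(0,1) f=1→J1  2|1|0
+link2  3|1|0
+link3  4|1|0
R(0,2) f=1→J1  4|2|0
+link4  5|2|0
C(1,3) f=2→J2  5|2|1
+link5  6|2|1
+link6  7|2|1
P(5,3) f=1→J1  7|3|1
PS(6,1) f=2→J2  7|3|2
+link7  8|3|2
P(2,7) f=1→J1  8|4|2
PS(7,3) f=2→J2  8|4|3
R(4,0) f=1→J1  8|5|3
C(0,6) f=2→J2  8|5|4
C(5,4) f=2→J2  8|5|5
PS(6,7) f=2→J2  8|5|6
M = 3(8−1)−2·5−6 = 21−10−6 = 5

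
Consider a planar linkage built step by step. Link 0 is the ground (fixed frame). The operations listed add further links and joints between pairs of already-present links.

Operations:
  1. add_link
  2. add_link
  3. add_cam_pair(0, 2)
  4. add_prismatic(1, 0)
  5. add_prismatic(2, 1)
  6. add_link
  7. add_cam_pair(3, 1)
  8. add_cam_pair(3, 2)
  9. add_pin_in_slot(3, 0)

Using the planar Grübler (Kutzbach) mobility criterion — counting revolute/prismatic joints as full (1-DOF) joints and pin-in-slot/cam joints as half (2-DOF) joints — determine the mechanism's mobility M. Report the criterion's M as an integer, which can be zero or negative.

L=1 J1=0 J2=0
add link → L=2 J1=0 J2=0
add link → L=3 J1=0 J2=0
C@0,2 dof=2 J2 → L=3 J1=0 J2=1
P@1,0 dof=1 J1 → L=3 J1=1 J2=1
P@2,1 dof=1 J1 → L=3 J1=2 J2=1
add link → L=4 J1=2 J2=1
C@3,1 dof=2 J2 → L=4 J1=2 J2=2
C@3,2 dof=2 J2 → L=4 J1=2 J2=3
PS@3,0 dof=2 J2 → L=4 J1=2 J2=4
M=3(L−1)−2J1−J2=3·3−2·2−4=1

M = 1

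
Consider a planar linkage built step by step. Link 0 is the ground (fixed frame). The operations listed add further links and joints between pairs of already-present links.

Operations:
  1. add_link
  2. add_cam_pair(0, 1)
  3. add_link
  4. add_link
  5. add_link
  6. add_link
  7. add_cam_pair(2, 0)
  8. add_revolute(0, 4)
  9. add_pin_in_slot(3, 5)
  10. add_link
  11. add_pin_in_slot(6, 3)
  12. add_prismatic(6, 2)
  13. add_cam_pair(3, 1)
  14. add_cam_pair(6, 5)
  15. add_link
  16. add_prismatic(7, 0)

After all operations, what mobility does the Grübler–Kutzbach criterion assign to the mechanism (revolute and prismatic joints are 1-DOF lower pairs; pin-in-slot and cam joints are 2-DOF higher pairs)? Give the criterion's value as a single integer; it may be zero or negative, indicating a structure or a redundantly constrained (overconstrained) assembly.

M = 9

[1;0;0] (link 0 is ground)
L+ [2;0;0]
C(0,1)∈J2 [2;0;1]
L+ [3;0;1]
L+ [4;0;1]
L+ [5;0;1]
L+ [6;0;1]
C(2,0)∈J2 [6;0;2]
R(0,4)∈J1 [6;1;2]
PS(3,5)∈J2 [6;1;3]
L+ [7;1;3]
PS(6,3)∈J2 [7;1;4]
P(6,2)∈J1 [7;2;4]
C(3,1)∈J2 [7;2;5]
C(6,5)∈J2 [7;2;6]
L+ [8;2;6]
P(7,0)∈J1 [8;3;6]
mobility = 21 − 6 − 6 = 9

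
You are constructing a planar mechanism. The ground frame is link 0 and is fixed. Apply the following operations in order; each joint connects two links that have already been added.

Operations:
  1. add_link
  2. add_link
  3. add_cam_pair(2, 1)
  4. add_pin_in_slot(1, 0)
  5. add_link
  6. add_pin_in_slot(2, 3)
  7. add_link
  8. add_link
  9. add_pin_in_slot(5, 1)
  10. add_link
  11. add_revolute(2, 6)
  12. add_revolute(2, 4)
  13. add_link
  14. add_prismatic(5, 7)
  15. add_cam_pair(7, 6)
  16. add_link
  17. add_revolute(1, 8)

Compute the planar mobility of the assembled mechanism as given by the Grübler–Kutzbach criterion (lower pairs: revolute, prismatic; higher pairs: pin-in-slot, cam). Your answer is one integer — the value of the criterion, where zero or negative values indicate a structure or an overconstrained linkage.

link 0 = ground. State L|J1|J2 = 1|0|0
+link1  2|0|0
+link2  3|0|0
C(2,1) f=2→J2  3|0|1
PS(1,0) f=2→J2  3|0|2
+link3  4|0|2
PS(2,3) f=2→J2  4|0|3
+link4  5|0|3
+link5  6|0|3
PS(5,1) f=2→J2  6|0|4
+link6  7|0|4
R(2,6) f=1→J1  7|1|4
R(2,4) f=1→J1  7|2|4
+link7  8|2|4
P(5,7) f=1→J1  8|3|4
C(7,6) f=2→J2  8|3|5
+link8  9|3|5
R(1,8) f=1→J1  9|4|5
M = 3(9−1)−2·4−5 = 24−8−5 = 11

M = 11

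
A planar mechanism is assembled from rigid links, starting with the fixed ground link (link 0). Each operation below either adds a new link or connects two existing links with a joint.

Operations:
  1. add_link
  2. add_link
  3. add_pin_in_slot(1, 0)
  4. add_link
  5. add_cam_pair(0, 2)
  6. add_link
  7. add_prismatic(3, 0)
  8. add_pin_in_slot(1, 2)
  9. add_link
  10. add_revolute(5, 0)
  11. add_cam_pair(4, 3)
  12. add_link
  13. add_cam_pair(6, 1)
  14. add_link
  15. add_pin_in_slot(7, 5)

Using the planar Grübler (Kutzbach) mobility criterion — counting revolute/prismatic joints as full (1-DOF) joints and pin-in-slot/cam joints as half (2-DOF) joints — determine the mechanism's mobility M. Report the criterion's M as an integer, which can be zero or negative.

link 0 = ground. State L|J1|J2 = 1|0|0
+link1  2|0|0
+link2  3|0|0
PS(1,0) f=2→J2  3|0|1
+link3  4|0|1
C(0,2) f=2→J2  4|0|2
+link4  5|0|2
P(3,0) f=1→J1  5|1|2
PS(1,2) f=2→J2  5|1|3
+link5  6|1|3
R(5,0) f=1→J1  6|2|3
C(4,3) f=2→J2  6|2|4
+link6  7|2|4
C(6,1) f=2→J2  7|2|5
+link7  8|2|5
PS(7,5) f=2→J2  8|2|6
M = 3(8−1)−2·2−6 = 21−4−6 = 11

M = 11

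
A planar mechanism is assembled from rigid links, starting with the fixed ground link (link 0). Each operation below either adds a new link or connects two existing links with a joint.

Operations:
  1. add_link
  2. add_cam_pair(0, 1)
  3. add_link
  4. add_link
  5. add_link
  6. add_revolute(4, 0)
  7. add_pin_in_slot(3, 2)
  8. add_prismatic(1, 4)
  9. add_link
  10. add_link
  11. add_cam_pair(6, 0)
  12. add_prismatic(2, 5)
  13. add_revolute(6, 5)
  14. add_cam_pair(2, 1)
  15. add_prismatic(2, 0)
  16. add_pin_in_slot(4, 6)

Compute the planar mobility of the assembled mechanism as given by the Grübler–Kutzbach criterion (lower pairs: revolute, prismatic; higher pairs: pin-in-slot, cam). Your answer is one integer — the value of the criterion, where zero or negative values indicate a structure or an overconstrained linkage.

(L,J1,J2)=(1,0,0); link0 fixed
link1: (2,0,0)
C 0-1 [J2]: (2,0,1)
link2: (3,0,1)
link3: (4,0,1)
link4: (5,0,1)
R 4-0 [J1]: (5,1,1)
PS 3-2 [J2]: (5,1,2)
P 1-4 [J1]: (5,2,2)
link5: (6,2,2)
link6: (7,2,2)
C 6-0 [J2]: (7,2,3)
P 2-5 [J1]: (7,3,3)
R 6-5 [J1]: (7,4,3)
C 2-1 [J2]: (7,4,4)
P 2-0 [J1]: (7,5,4)
PS 4-6 [J2]: (7,5,5)
Grübler: 3·6 − 2·5 − 5 = 3

M = 3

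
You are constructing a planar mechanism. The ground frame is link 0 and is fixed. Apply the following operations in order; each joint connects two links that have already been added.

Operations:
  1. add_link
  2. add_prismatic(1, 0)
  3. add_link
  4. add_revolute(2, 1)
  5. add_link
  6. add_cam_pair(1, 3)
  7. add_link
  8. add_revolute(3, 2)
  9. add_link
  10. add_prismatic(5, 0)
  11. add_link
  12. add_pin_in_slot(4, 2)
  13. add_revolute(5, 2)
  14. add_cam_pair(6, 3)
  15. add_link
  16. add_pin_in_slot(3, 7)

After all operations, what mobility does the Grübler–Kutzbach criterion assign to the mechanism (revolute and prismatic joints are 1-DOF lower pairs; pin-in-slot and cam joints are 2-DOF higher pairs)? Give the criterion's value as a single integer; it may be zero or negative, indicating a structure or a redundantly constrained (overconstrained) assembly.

M = 7

ground; <1,0,0>
#1 <2,0,0>
P:1↔0 J1 <2,1,0>
#2 <3,1,0>
R:2↔1 J1 <3,2,0>
#3 <4,2,0>
C:1↔3 J2 <4,2,1>
#4 <5,2,1>
R:3↔2 J1 <5,3,1>
#5 <6,3,1>
P:5↔0 J1 <6,4,1>
#6 <7,4,1>
PS:4↔2 J2 <7,4,2>
R:5↔2 J1 <7,5,2>
C:6↔3 J2 <7,5,3>
#7 <8,5,3>
PS:3↔7 J2 <8,5,4>
3×7 − 2×5 − 1×4 = 7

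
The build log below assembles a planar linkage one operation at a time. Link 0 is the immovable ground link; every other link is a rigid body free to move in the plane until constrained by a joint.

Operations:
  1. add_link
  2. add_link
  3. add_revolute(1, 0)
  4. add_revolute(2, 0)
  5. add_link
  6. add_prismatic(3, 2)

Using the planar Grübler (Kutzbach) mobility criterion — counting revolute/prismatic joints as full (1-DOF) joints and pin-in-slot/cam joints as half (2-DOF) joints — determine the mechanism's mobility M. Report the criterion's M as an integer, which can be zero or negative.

M = 3

link 0 = ground. State L|J1|J2 = 1|0|0
+link1  2|0|0
+link2  3|0|0
R(1,0) f=1→J1  3|1|0
R(2,0) f=1→J1  3|2|0
+link3  4|2|0
P(3,2) f=1→J1  4|3|0
M = 3(4−1)−2·3−0 = 9−6−0 = 3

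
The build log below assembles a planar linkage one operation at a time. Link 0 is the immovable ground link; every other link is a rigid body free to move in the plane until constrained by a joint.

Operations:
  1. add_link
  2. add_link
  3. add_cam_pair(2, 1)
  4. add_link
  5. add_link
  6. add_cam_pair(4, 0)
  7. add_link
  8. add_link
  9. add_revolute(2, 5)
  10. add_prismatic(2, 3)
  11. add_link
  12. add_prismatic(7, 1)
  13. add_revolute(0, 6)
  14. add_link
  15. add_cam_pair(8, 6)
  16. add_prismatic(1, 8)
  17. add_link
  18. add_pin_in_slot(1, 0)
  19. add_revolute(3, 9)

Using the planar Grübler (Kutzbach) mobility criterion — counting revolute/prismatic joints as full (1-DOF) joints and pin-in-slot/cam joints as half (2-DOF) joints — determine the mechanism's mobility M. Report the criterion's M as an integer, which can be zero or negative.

ground; <1,0,0>
#1 <2,0,0>
#2 <3,0,0>
C:2↔1 J2 <3,0,1>
#3 <4,0,1>
#4 <5,0,1>
C:4↔0 J2 <5,0,2>
#5 <6,0,2>
#6 <7,0,2>
R:2↔5 J1 <7,1,2>
P:2↔3 J1 <7,2,2>
#7 <8,2,2>
P:7↔1 J1 <8,3,2>
R:0↔6 J1 <8,4,2>
#8 <9,4,2>
C:8↔6 J2 <9,4,3>
P:1↔8 J1 <9,5,3>
#9 <10,5,3>
PS:1↔0 J2 <10,5,4>
R:3↔9 J1 <10,6,4>
3×9 − 2×6 − 1×4 = 11

M = 11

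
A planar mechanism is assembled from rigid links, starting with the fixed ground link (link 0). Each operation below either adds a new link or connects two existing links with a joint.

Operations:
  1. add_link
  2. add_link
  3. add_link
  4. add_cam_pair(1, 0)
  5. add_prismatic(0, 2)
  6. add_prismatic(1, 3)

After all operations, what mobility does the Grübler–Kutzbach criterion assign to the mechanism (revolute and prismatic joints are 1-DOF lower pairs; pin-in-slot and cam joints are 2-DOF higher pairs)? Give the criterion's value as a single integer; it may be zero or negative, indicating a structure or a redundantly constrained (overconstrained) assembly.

L=1 J1=0 J2=0
add link → L=2 J1=0 J2=0
add link → L=3 J1=0 J2=0
add link → L=4 J1=0 J2=0
C@1,0 dof=2 J2 → L=4 J1=0 J2=1
P@0,2 dof=1 J1 → L=4 J1=1 J2=1
P@1,3 dof=1 J1 → L=4 J1=2 J2=1
M=3(L−1)−2J1−J2=3·3−2·2−1=4

M = 4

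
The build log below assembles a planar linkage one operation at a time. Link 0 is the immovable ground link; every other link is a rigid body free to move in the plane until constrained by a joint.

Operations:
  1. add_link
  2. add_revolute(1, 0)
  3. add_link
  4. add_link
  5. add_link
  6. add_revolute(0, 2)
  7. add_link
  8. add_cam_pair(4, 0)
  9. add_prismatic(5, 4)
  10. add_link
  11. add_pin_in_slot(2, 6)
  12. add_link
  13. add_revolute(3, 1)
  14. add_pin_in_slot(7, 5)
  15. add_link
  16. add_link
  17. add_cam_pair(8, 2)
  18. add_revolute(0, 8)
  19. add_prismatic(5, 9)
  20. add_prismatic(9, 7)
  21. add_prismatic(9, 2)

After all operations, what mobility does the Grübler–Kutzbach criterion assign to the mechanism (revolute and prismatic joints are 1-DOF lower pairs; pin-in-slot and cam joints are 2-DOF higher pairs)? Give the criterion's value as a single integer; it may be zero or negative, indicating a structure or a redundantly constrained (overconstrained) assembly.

[1;0;0] (link 0 is ground)
L+ [2;0;0]
R(1,0)∈J1 [2;1;0]
L+ [3;1;0]
L+ [4;1;0]
L+ [5;1;0]
R(0,2)∈J1 [5;2;0]
L+ [6;2;0]
C(4,0)∈J2 [6;2;1]
P(5,4)∈J1 [6;3;1]
L+ [7;3;1]
PS(2,6)∈J2 [7;3;2]
L+ [8;3;2]
R(3,1)∈J1 [8;4;2]
PS(7,5)∈J2 [8;4;3]
L+ [9;4;3]
L+ [10;4;3]
C(8,2)∈J2 [10;4;4]
R(0,8)∈J1 [10;5;4]
P(5,9)∈J1 [10;6;4]
P(9,7)∈J1 [10;7;4]
P(9,2)∈J1 [10;8;4]
mobility = 27 − 16 − 4 = 7

M = 7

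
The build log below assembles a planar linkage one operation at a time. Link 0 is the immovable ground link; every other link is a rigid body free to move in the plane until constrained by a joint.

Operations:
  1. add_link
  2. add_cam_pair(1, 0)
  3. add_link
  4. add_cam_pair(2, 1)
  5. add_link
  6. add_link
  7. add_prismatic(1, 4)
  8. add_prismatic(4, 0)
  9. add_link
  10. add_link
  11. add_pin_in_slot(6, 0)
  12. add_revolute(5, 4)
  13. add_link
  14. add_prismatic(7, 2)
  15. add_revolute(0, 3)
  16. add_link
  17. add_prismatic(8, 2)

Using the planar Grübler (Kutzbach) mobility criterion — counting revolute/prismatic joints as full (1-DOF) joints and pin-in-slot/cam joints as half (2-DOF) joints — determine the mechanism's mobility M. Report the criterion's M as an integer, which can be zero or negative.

M = 9

ground; <1,0,0>
#1 <2,0,0>
C:1↔0 J2 <2,0,1>
#2 <3,0,1>
C:2↔1 J2 <3,0,2>
#3 <4,0,2>
#4 <5,0,2>
P:1↔4 J1 <5,1,2>
P:4↔0 J1 <5,2,2>
#5 <6,2,2>
#6 <7,2,2>
PS:6↔0 J2 <7,2,3>
R:5↔4 J1 <7,3,3>
#7 <8,3,3>
P:7↔2 J1 <8,4,3>
R:0↔3 J1 <8,5,3>
#8 <9,5,3>
P:8↔2 J1 <9,6,3>
3×8 − 2×6 − 1×3 = 9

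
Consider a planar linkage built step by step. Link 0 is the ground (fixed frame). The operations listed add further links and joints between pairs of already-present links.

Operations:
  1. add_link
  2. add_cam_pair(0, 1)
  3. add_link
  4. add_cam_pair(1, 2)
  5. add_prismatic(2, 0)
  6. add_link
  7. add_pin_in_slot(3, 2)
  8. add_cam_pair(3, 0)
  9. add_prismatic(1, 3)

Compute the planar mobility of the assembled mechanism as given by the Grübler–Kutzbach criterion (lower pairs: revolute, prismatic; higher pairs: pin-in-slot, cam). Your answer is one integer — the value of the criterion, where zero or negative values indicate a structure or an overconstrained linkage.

M = 1

ground; <1,0,0>
#1 <2,0,0>
C:0↔1 J2 <2,0,1>
#2 <3,0,1>
C:1↔2 J2 <3,0,2>
P:2↔0 J1 <3,1,2>
#3 <4,1,2>
PS:3↔2 J2 <4,1,3>
C:3↔0 J2 <4,1,4>
P:1↔3 J1 <4,2,4>
3×3 − 2×2 − 1×4 = 1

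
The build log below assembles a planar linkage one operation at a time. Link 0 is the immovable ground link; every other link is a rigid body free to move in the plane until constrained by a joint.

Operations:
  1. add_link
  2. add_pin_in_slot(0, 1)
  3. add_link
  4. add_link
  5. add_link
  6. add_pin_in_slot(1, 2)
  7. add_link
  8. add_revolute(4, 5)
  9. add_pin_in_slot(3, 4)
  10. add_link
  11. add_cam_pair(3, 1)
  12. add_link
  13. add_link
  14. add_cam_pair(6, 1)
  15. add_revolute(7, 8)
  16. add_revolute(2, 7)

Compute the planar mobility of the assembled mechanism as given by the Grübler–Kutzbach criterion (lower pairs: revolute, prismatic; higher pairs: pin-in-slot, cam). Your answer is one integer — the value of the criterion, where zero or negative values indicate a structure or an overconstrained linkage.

ground; <1,0,0>
#1 <2,0,0>
PS:0↔1 J2 <2,0,1>
#2 <3,0,1>
#3 <4,0,1>
#4 <5,0,1>
PS:1↔2 J2 <5,0,2>
#5 <6,0,2>
R:4↔5 J1 <6,1,2>
PS:3↔4 J2 <6,1,3>
#6 <7,1,3>
C:3↔1 J2 <7,1,4>
#7 <8,1,4>
#8 <9,1,4>
C:6↔1 J2 <9,1,5>
R:7↔8 J1 <9,2,5>
R:2↔7 J1 <9,3,5>
3×8 − 2×3 − 1×5 = 13

M = 13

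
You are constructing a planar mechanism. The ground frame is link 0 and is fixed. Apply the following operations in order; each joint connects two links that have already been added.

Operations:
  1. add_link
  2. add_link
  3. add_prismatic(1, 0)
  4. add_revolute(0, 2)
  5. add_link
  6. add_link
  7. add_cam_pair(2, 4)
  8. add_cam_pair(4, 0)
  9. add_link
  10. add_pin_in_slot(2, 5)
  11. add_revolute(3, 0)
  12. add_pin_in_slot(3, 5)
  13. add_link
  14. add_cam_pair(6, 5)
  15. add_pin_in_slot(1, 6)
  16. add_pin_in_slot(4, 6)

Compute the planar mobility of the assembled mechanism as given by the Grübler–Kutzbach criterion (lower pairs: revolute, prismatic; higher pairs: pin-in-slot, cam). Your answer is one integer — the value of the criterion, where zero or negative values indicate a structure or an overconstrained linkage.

M = 5

link 0 = ground. State L|J1|J2 = 1|0|0
+link1  2|0|0
+link2  3|0|0
P(1,0) f=1→J1  3|1|0
R(0,2) f=1→J1  3|2|0
+link3  4|2|0
+link4  5|2|0
C(2,4) f=2→J2  5|2|1
C(4,0) f=2→J2  5|2|2
+link5  6|2|2
PS(2,5) f=2→J2  6|2|3
R(3,0) f=1→J1  6|3|3
PS(3,5) f=2→J2  6|3|4
+link6  7|3|4
C(6,5) f=2→J2  7|3|5
PS(1,6) f=2→J2  7|3|6
PS(4,6) f=2→J2  7|3|7
M = 3(7−1)−2·3−7 = 18−6−7 = 5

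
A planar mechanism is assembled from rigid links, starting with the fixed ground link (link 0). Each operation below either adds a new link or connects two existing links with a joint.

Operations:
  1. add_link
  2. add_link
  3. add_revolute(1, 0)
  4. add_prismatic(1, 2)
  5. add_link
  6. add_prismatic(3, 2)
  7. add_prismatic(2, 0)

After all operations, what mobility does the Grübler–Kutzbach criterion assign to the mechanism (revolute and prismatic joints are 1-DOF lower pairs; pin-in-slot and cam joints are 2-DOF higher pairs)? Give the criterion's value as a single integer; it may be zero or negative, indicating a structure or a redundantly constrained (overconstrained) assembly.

link 0 = ground. State L|J1|J2 = 1|0|0
+link1  2|0|0
+link2  3|0|0
R(1,0) f=1→J1  3|1|0
P(1,2) f=1→J1  3|2|0
+link3  4|2|0
P(3,2) f=1→J1  4|3|0
P(2,0) f=1→J1  4|4|0
M = 3(4−1)−2·4−0 = 9−8−0 = 1

M = 1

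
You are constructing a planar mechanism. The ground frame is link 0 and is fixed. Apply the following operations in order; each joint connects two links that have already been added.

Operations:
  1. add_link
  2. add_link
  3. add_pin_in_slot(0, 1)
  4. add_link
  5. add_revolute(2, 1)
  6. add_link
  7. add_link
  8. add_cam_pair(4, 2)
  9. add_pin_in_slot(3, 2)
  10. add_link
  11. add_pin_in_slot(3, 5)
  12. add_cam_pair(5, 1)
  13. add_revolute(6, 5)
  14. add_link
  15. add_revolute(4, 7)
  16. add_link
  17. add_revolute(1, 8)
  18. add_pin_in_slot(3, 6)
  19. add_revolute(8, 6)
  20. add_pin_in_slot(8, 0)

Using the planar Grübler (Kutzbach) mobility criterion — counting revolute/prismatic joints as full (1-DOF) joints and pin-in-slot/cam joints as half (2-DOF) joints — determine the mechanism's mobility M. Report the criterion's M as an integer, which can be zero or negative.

M = 7

link 0 = ground. State L|J1|J2 = 1|0|0
+link1  2|0|0
+link2  3|0|0
PS(0,1) f=2→J2  3|0|1
+link3  4|0|1
R(2,1) f=1→J1  4|1|1
+link4  5|1|1
+link5  6|1|1
C(4,2) f=2→J2  6|1|2
PS(3,2) f=2→J2  6|1|3
+link6  7|1|3
PS(3,5) f=2→J2  7|1|4
C(5,1) f=2→J2  7|1|5
R(6,5) f=1→J1  7|2|5
+link7  8|2|5
R(4,7) f=1→J1  8|3|5
+link8  9|3|5
R(1,8) f=1→J1  9|4|5
PS(3,6) f=2→J2  9|4|6
R(8,6) f=1→J1  9|5|6
PS(8,0) f=2→J2  9|5|7
M = 3(9−1)−2·5−7 = 24−10−7 = 7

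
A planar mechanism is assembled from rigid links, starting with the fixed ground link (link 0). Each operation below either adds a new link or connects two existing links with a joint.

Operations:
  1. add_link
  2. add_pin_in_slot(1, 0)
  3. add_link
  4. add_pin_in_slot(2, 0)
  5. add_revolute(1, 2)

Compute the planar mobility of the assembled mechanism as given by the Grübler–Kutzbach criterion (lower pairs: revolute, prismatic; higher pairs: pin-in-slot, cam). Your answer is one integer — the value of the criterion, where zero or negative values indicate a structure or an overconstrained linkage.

L=1 J1=0 J2=0
add link → L=2 J1=0 J2=0
PS@1,0 dof=2 J2 → L=2 J1=0 J2=1
add link → L=3 J1=0 J2=1
PS@2,0 dof=2 J2 → L=3 J1=0 J2=2
R@1,2 dof=1 J1 → L=3 J1=1 J2=2
M=3(L−1)−2J1−J2=3·2−2·1−2=2

M = 2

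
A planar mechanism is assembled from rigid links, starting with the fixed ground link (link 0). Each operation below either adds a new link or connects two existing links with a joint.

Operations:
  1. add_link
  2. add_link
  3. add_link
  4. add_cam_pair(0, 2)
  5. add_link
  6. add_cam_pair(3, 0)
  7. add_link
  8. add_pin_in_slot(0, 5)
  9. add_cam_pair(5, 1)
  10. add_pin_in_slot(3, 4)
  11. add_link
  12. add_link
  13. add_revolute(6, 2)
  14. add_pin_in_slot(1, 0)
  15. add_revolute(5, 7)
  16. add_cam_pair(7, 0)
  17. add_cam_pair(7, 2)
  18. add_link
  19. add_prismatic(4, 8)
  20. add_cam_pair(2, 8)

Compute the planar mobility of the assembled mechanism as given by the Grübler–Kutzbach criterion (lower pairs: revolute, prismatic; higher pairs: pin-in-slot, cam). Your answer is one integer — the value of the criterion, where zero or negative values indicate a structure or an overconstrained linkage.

L=1 J1=0 J2=0
add link → L=2 J1=0 J2=0
add link → L=3 J1=0 J2=0
add link → L=4 J1=0 J2=0
C@0,2 dof=2 J2 → L=4 J1=0 J2=1
add link → L=5 J1=0 J2=1
C@3,0 dof=2 J2 → L=5 J1=0 J2=2
add link → L=6 J1=0 J2=2
PS@0,5 dof=2 J2 → L=6 J1=0 J2=3
C@5,1 dof=2 J2 → L=6 J1=0 J2=4
PS@3,4 dof=2 J2 → L=6 J1=0 J2=5
add link → L=7 J1=0 J2=5
add link → L=8 J1=0 J2=5
R@6,2 dof=1 J1 → L=8 J1=1 J2=5
PS@1,0 dof=2 J2 → L=8 J1=1 J2=6
R@5,7 dof=1 J1 → L=8 J1=2 J2=6
C@7,0 dof=2 J2 → L=8 J1=2 J2=7
C@7,2 dof=2 J2 → L=8 J1=2 J2=8
add link → L=9 J1=2 J2=8
P@4,8 dof=1 J1 → L=9 J1=3 J2=8
C@2,8 dof=2 J2 → L=9 J1=3 J2=9
M=3(L−1)−2J1−J2=3·8−2·3−9=9

M = 9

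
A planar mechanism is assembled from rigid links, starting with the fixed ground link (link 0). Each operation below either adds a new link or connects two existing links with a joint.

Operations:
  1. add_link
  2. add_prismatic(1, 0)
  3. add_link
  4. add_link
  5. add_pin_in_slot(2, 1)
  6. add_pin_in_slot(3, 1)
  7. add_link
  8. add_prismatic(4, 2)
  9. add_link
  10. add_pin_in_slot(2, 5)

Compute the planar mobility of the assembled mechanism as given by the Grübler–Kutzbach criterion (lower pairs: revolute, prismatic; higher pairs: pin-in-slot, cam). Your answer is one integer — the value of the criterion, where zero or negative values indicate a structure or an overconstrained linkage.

M = 8

[1;0;0] (link 0 is ground)
L+ [2;0;0]
P(1,0)∈J1 [2;1;0]
L+ [3;1;0]
L+ [4;1;0]
PS(2,1)∈J2 [4;1;1]
PS(3,1)∈J2 [4;1;2]
L+ [5;1;2]
P(4,2)∈J1 [5;2;2]
L+ [6;2;2]
PS(2,5)∈J2 [6;2;3]
mobility = 15 − 4 − 3 = 8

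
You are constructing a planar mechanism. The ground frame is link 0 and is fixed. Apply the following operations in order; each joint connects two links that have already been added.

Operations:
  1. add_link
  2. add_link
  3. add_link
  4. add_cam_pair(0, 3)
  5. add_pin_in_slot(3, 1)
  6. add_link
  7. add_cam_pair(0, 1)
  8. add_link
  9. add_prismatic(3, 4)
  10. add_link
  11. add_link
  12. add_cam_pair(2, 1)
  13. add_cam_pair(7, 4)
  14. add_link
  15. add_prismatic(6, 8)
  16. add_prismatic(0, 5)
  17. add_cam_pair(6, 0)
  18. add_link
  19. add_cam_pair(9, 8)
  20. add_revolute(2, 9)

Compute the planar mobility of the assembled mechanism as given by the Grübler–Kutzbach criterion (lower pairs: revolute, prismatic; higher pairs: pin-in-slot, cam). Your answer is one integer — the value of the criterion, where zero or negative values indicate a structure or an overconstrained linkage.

ground; <1,0,0>
#1 <2,0,0>
#2 <3,0,0>
#3 <4,0,0>
C:0↔3 J2 <4,0,1>
PS:3↔1 J2 <4,0,2>
#4 <5,0,2>
C:0↔1 J2 <5,0,3>
#5 <6,0,3>
P:3↔4 J1 <6,1,3>
#6 <7,1,3>
#7 <8,1,3>
C:2↔1 J2 <8,1,4>
C:7↔4 J2 <8,1,5>
#8 <9,1,5>
P:6↔8 J1 <9,2,5>
P:0↔5 J1 <9,3,5>
C:6↔0 J2 <9,3,6>
#9 <10,3,6>
C:9↔8 J2 <10,3,7>
R:2↔9 J1 <10,4,7>
3×9 − 2×4 − 1×7 = 12

M = 12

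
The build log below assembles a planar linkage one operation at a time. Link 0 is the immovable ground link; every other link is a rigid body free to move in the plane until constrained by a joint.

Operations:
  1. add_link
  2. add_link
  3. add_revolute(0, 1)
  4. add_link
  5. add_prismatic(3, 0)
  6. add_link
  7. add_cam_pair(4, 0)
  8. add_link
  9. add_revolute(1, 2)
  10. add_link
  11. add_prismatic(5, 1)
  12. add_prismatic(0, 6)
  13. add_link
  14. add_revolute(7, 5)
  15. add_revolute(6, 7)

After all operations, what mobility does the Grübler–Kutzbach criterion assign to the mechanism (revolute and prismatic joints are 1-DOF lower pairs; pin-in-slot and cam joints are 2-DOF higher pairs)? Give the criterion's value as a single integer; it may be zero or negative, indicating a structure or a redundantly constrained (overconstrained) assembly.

M = 6

(L,J1,J2)=(1,0,0); link0 fixed
link1: (2,0,0)
link2: (3,0,0)
R 0-1 [J1]: (3,1,0)
link3: (4,1,0)
P 3-0 [J1]: (4,2,0)
link4: (5,2,0)
C 4-0 [J2]: (5,2,1)
link5: (6,2,1)
R 1-2 [J1]: (6,3,1)
link6: (7,3,1)
P 5-1 [J1]: (7,4,1)
P 0-6 [J1]: (7,5,1)
link7: (8,5,1)
R 7-5 [J1]: (8,6,1)
R 6-7 [J1]: (8,7,1)
Grübler: 3·7 − 2·7 − 1 = 6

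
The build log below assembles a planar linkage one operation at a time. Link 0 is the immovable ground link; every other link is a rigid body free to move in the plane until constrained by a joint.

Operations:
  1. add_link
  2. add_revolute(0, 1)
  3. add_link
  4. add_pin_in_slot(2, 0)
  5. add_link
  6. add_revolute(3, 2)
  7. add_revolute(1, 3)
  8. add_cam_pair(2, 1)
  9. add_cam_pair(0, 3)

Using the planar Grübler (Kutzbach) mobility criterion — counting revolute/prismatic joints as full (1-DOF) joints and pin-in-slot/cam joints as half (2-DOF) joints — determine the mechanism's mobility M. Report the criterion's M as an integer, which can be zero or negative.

(L,J1,J2)=(1,0,0); link0 fixed
link1: (2,0,0)
R 0-1 [J1]: (2,1,0)
link2: (3,1,0)
PS 2-0 [J2]: (3,1,1)
link3: (4,1,1)
R 3-2 [J1]: (4,2,1)
R 1-3 [J1]: (4,3,1)
C 2-1 [J2]: (4,3,2)
C 0-3 [J2]: (4,3,3)
Grübler: 3·3 − 2·3 − 3 = 0

M = 0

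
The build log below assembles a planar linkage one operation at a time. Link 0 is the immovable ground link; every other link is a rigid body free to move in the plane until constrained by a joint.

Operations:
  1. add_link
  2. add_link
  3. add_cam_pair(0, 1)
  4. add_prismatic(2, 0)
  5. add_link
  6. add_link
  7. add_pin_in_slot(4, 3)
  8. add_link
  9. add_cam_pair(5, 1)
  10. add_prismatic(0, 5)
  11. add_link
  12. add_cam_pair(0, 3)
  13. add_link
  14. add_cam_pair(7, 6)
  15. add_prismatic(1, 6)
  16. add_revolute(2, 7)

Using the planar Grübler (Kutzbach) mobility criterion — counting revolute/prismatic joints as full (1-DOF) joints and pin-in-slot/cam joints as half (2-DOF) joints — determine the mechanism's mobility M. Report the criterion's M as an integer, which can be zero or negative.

ground; <1,0,0>
#1 <2,0,0>
#2 <3,0,0>
C:0↔1 J2 <3,0,1>
P:2↔0 J1 <3,1,1>
#3 <4,1,1>
#4 <5,1,1>
PS:4↔3 J2 <5,1,2>
#5 <6,1,2>
C:5↔1 J2 <6,1,3>
P:0↔5 J1 <6,2,3>
#6 <7,2,3>
C:0↔3 J2 <7,2,4>
#7 <8,2,4>
C:7↔6 J2 <8,2,5>
P:1↔6 J1 <8,3,5>
R:2↔7 J1 <8,4,5>
3×7 − 2×4 − 1×5 = 8

M = 8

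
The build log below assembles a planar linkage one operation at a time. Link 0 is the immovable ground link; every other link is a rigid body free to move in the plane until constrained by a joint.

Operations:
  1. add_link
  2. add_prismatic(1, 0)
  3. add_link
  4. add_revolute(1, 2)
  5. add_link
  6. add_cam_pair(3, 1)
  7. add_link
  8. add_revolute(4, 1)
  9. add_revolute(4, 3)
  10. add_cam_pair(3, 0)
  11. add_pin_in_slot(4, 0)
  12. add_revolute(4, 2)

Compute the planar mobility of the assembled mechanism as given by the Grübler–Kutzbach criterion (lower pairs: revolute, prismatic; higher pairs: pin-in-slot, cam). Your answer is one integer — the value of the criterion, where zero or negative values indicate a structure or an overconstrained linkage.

M = -1

(L,J1,J2)=(1,0,0); link0 fixed
link1: (2,0,0)
P 1-0 [J1]: (2,1,0)
link2: (3,1,0)
R 1-2 [J1]: (3,2,0)
link3: (4,2,0)
C 3-1 [J2]: (4,2,1)
link4: (5,2,1)
R 4-1 [J1]: (5,3,1)
R 4-3 [J1]: (5,4,1)
C 3-0 [J2]: (5,4,2)
PS 4-0 [J2]: (5,4,3)
R 4-2 [J1]: (5,5,3)
Grübler: 3·4 − 2·5 − 3 = -1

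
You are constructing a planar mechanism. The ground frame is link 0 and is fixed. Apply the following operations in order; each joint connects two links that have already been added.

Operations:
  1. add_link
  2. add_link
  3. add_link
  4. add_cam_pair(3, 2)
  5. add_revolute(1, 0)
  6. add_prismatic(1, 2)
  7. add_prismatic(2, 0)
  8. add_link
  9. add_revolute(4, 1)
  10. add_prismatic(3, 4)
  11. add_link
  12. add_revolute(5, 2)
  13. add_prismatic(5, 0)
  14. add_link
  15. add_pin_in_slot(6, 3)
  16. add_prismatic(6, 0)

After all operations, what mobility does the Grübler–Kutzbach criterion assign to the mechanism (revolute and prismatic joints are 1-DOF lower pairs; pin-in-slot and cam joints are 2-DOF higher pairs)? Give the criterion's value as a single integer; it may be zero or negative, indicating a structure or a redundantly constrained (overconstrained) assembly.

(L,J1,J2)=(1,0,0); link0 fixed
link1: (2,0,0)
link2: (3,0,0)
link3: (4,0,0)
C 3-2 [J2]: (4,0,1)
R 1-0 [J1]: (4,1,1)
P 1-2 [J1]: (4,2,1)
P 2-0 [J1]: (4,3,1)
link4: (5,3,1)
R 4-1 [J1]: (5,4,1)
P 3-4 [J1]: (5,5,1)
link5: (6,5,1)
R 5-2 [J1]: (6,6,1)
P 5-0 [J1]: (6,7,1)
link6: (7,7,1)
PS 6-3 [J2]: (7,7,2)
P 6-0 [J1]: (7,8,2)
Grübler: 3·6 − 2·8 − 2 = 0

M = 0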